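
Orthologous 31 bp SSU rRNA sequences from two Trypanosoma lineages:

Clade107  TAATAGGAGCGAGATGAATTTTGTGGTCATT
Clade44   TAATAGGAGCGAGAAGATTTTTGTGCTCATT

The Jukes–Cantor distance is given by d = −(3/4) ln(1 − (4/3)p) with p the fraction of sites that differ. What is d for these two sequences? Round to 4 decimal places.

Mismatches occur at site 15 (T↔A), site 18 (A↔T), site 26 (G↔C).
p = 3/31 = 0.096774.
d = −0.75 · ln(1 − (4/3)·0.096774) = −0.75 · ln(0.870968) = −0.75 · (-0.138150) = 0.1036.

0.1036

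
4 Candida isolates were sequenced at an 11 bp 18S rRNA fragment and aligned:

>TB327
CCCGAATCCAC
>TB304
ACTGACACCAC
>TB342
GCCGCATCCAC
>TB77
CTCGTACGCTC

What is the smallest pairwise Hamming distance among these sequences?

2

Pairwise Hamming distances:
  TB327 vs TB304: 4
  TB327 vs TB342: 2
  TB327 vs TB77: 5
  TB304 vs TB342: 5
  TB304 vs TB77: 8
  TB342 vs TB77: 6
The smallest is 2, between TB327 and TB342.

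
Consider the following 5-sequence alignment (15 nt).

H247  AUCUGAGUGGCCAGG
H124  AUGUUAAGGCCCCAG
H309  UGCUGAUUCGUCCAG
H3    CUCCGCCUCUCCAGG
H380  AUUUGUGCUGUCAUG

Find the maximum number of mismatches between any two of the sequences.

11

Pairwise Hamming distances:
  H247 vs H124: 7
  H247 vs H309: 7
  H247 vs H3: 6
  H247 vs H380: 6
  H124 vs H309: 9
  H124 vs H3: 11
  H124 vs H380: 10
  H309 vs H3: 9
  H309 vs H380: 9
  H3 vs H380: 10
The largest is 11, between H124 and H3.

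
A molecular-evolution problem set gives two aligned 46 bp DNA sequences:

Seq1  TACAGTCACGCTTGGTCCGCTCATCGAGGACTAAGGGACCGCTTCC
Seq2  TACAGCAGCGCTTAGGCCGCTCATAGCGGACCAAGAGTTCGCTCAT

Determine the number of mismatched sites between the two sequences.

The sequences differ at positions 6 (T/C), 7 (C/A), 8 (A/G), 14 (G/A), 16 (T/G), 25 (C/A), 27 (A/C), 32 (T/C), 36 (G/A), 38 (A/T), 39 (C/T), 44 (T/C), 45 (C/A), 46 (C/T).
That gives 14 mismatches out of 46 aligned sites, so the Hamming distance is 14.

14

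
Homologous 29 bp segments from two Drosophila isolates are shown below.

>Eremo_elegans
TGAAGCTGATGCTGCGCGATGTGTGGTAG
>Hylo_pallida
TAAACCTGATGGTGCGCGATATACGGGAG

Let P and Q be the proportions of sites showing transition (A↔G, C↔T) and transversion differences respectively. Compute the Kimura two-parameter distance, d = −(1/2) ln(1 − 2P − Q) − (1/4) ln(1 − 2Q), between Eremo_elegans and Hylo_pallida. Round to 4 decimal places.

Mismatches occur at site 2 (G↔A, transition), site 5 (G↔C, transversion), site 12 (C↔G, transversion), site 21 (G↔A, transition), site 23 (G↔A, transition), site 24 (T↔C, transition), site 27 (T↔G, transversion).
Of the 7 differences, 4 transitions and 3 transversions over 29 sites: P = 4/29 = 0.137931, Q = 3/29 = 0.103448.
d = −0.5·ln(0.620690) − 0.25·ln(0.793104) = −0.5·(-0.476924) − 0.25·(-0.231801) = 0.2964.

0.2964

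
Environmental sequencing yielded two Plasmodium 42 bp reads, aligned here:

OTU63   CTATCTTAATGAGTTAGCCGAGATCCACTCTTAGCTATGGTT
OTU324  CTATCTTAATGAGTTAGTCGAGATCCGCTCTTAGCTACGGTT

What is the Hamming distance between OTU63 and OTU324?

3

Differing sites — 18:C/T; 27:A/G; 38:T/C.
That gives 3 mismatches out of 42 aligned sites, so the Hamming distance is 3.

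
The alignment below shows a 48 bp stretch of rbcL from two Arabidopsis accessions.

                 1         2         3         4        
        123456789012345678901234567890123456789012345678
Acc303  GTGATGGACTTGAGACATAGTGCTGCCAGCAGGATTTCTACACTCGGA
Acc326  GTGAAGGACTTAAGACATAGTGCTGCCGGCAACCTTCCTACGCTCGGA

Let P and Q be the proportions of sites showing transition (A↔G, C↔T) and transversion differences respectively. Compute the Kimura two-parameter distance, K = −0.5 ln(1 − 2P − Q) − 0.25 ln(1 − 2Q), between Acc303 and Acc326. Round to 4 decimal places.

Differing sites — 5:T/A (Tv); 12:G/A (Ti); 28:A/G (Ti); 32:G/A (Ti); 33:G/C (Tv); 34:A/C (Tv); 37:T/C (Ti); 42:A/G (Ti).
Of the 8 differences, 5 transitions and 3 transversions over 48 sites: P = 5/48 = 0.104167, Q = 3/48 = 0.062500.
d = −0.5·ln(0.729166) − 0.25·ln(0.875000) = −0.5·(-0.315854) − 0.25·(-0.133531) = 0.1913.

0.1913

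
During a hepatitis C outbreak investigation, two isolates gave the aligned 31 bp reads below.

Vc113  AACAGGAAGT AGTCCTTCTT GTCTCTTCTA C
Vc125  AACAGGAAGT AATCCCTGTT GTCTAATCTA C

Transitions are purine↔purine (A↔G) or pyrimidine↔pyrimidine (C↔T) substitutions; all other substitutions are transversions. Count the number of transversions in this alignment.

Differing sites — 12:G/A (Ti); 16:T/C (Ti); 18:C/G (Tv); 25:C/A (Tv); 26:T/A (Tv).
Of the 5 differences, 2 transitions and 3 transversions, so the answer is 3.

3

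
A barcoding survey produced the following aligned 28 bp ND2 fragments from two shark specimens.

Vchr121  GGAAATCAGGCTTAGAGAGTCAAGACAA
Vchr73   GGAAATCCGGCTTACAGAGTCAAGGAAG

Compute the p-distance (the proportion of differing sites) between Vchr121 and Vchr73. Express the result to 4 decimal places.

The sequences differ at positions 8 (A/C), 15 (G/C), 25 (A/G), 26 (C/A), 28 (A/G).
There are 5 differences over 28 sites, so p = 5/28 = 0.1786.

0.1786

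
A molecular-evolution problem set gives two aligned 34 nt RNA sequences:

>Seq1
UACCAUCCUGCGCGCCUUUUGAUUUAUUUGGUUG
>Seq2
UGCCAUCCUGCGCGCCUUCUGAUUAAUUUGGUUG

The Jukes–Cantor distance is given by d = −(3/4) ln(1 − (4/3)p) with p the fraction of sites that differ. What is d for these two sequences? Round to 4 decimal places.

0.0939

Mismatches occur at site 2 (A→G), site 19 (U→C), site 25 (U→A).
p = 3/34 = 0.088235.
d = −0.75 · ln(1 − (4/3)·0.088235) = −0.75 · ln(0.882353) = −0.75 · (-0.125163) = 0.0939.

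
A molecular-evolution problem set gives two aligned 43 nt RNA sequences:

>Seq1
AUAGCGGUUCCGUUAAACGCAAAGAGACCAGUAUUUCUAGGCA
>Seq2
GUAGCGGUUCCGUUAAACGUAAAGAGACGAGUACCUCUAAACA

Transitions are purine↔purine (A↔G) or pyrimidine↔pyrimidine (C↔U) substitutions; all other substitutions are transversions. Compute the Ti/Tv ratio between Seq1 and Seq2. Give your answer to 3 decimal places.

6.000

Differing sites — 1:A/G (Ti); 20:C/U (Ti); 29:C/G (Tv); 34:U/C (Ti); 35:U/C (Ti); 40:G/A (Ti); 41:G/A (Ti).
Of the 7 differences, 6 transitions and 1 transversion, so Ti/Tv = 6/1 = 6.000.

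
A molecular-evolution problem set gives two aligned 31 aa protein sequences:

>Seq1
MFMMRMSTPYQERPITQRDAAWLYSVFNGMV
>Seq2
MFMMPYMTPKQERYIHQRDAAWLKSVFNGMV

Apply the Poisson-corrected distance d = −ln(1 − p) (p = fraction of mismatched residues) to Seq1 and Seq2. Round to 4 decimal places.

0.2559

The sequences differ at positions 5 (R/P), 6 (M/Y), 7 (S/M), 10 (Y/K), 14 (P/Y), 16 (T/H), 24 (Y/K).
p = 7/31 = 0.225806.
d = −ln(1 − 0.225806) = −ln(0.774194) = 0.2559.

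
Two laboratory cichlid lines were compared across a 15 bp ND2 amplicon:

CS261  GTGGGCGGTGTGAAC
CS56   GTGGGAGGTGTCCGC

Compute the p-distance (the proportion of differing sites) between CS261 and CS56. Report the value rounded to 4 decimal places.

The sequences differ at positions 6 (C/A), 12 (G/C), 13 (A/C), 14 (A/G).
There are 4 differences over 15 sites, so p = 4/15 = 0.2667.

0.2667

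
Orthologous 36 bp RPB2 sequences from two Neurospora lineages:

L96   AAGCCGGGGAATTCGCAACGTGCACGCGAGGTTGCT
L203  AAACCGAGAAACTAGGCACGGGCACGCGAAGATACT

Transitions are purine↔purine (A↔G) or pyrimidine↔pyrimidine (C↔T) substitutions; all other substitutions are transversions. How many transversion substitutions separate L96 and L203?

5

Mismatches occur at site 3 (G/A, transition), site 7 (G/A, transition), site 9 (G/A, transition), site 12 (T/C, transition), site 14 (C/A, transversion), site 16 (C/G, transversion), site 17 (A/C, transversion), site 21 (T/G, transversion), site 30 (G/A, transition), site 32 (T/A, transversion), site 34 (G/A, transition).
Of the 11 differences, 6 transitions and 5 transversions, so the answer is 5.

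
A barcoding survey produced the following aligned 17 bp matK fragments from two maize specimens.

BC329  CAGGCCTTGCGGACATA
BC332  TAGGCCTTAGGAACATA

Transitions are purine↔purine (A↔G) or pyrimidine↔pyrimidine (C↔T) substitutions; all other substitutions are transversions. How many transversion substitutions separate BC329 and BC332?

1

Differing sites — 1:C/T (Ti); 9:G/A (Ti); 10:C/G (Tv); 12:G/A (Ti).
Of the 4 differences, 3 transitions and 1 transversion, so the answer is 1.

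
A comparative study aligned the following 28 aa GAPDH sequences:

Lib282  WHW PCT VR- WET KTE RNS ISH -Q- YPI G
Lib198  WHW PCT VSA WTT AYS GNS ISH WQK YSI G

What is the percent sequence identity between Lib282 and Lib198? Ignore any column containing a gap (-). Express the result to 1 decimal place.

72.0%

Excluding the 3 gap columns leaves 25 comparable sites.
The sequences differ at positions 8 (R/S), 11 (E/T), 13 (K/A), 14 (T/Y), 15 (E/S), 16 (R/G), 26 (P/S).
18 of the 25 comparable sites match, so the percent identity is 18/25 × 100 = 72.0%.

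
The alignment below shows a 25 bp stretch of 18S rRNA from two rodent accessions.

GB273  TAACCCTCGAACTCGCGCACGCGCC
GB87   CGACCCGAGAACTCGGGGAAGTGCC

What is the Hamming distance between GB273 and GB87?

The sequences differ at positions 1 (T/C), 2 (A/G), 7 (T/G), 8 (C/A), 16 (C/G), 18 (C/G), 20 (C/A), 22 (C/T).
That gives 8 mismatches out of 25 aligned sites, so the Hamming distance is 8.

8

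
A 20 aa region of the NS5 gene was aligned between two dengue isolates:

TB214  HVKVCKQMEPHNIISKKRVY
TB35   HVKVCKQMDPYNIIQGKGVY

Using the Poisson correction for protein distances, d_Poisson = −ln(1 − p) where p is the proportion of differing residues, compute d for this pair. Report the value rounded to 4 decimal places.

0.2877

The sequences differ at positions 9 (E/D), 11 (H/Y), 15 (S/Q), 16 (K/G), 18 (R/G).
p = 5/20 = 0.250000.
d = −ln(1 − 0.250000) = −ln(0.750000) = 0.2877.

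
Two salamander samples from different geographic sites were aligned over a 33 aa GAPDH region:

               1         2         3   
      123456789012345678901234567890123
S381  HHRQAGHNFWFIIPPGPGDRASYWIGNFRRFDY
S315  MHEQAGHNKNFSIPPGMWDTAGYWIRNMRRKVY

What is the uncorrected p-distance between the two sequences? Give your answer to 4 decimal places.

0.3939

Differing sites — 1:H/M; 3:R/E; 9:F/K; 10:W/N; 12:I/S; 17:P/M; 18:G/W; 20:R/T; 22:S/G; 26:G/R; 28:F/M; 31:F/K; 32:D/V.
There are 13 differences over 33 sites, so p = 13/33 = 0.3939.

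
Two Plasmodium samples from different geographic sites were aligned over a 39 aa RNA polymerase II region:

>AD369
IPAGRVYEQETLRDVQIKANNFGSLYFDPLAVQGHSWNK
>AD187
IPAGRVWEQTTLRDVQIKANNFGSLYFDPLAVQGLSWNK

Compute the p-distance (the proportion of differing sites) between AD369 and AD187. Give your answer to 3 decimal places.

Differing sites — 7:Y/W; 10:E/T; 35:H/L.
There are 3 differences over 39 sites, so p = 3/39 = 0.077.

0.077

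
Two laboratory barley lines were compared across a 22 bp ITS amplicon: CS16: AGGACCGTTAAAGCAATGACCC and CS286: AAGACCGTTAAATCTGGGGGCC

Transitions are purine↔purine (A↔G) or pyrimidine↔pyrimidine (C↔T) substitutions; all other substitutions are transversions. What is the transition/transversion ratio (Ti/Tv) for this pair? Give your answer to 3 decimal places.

The sequences differ at positions 2 (G/A, transition), 13 (G/T, transversion), 15 (A/T, transversion), 16 (A/G, transition), 17 (T/G, transversion), 19 (A/G, transition), 20 (C/G, transversion).
Of the 7 differences, 3 transitions and 4 transversions, so Ti/Tv = 3/4 = 0.750.

0.750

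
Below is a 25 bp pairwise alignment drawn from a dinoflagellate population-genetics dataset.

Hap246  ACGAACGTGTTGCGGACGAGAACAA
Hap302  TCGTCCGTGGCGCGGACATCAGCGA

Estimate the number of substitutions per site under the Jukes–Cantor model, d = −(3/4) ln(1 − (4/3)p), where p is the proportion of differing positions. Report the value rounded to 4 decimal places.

0.5716

Differing sites — 1:A/T; 4:A/T; 5:A/C; 10:T/G; 11:T/C; 18:G/A; 19:A/T; 20:G/C; 22:A/G; 24:A/G.
p = 10/25 = 0.400000.
d = −0.75 · ln(1 − (4/3)·0.400000) = −0.75 · ln(0.466667) = −0.75 · (-0.762139) = 0.5716.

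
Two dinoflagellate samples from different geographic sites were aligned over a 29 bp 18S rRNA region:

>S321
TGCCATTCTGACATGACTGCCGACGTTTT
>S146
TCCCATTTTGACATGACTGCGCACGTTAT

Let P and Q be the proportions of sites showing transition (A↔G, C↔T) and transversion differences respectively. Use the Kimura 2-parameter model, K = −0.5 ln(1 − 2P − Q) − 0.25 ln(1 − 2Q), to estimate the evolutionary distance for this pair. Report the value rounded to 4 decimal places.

0.1966

Mismatches occur at site 2 (G/C, transversion), site 8 (C/T, transition), site 21 (C/G, transversion), site 22 (G/C, transversion), site 28 (T/A, transversion).
Of the 5 differences, 1 transition and 4 transversions over 29 sites: P = 1/29 = 0.034483, Q = 4/29 = 0.137931.
d = −0.5·ln(0.793103) − 0.25·ln(0.724138) = −0.5·(-0.231802) − 0.25·(-0.322773) = 0.1966.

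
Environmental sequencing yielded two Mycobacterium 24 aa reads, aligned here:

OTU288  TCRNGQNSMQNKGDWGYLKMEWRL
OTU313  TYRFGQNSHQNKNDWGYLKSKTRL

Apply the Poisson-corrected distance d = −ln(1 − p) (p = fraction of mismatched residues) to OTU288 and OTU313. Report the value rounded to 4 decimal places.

0.3448

The sequences differ at positions 2 (C/Y), 4 (N/F), 9 (M/H), 13 (G/N), 20 (M/S), 21 (E/K), 22 (W/T).
p = 7/24 = 0.291667.
d = −ln(1 − 0.291667) = −ln(0.708333) = 0.3448.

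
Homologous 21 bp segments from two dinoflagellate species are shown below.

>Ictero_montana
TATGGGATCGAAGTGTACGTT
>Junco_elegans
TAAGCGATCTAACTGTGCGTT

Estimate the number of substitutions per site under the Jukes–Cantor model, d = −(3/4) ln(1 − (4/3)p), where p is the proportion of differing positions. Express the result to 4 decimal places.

Mismatches occur at site 3 (T↔A), site 5 (G↔C), site 10 (G↔T), site 13 (G↔C), site 17 (A↔G).
p = 5/21 = 0.238095.
d = −0.75 · ln(1 − (4/3)·0.238095) = −0.75 · ln(0.682540) = −0.75 · (-0.381934) = 0.2865.

0.2865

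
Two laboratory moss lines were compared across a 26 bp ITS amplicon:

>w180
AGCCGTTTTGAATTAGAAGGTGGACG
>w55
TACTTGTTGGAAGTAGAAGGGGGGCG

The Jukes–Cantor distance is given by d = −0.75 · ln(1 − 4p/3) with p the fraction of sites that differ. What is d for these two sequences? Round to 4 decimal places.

0.4643

Differing sites — 1:A/T; 2:G/A; 4:C/T; 5:G/T; 6:T/G; 9:T/G; 13:T/G; 21:T/G; 24:A/G.
p = 9/26 = 0.346154.
d = −0.75 · ln(1 − (4/3)·0.346154) = −0.75 · ln(0.538461) = −0.75 · (-0.619040) = 0.4643.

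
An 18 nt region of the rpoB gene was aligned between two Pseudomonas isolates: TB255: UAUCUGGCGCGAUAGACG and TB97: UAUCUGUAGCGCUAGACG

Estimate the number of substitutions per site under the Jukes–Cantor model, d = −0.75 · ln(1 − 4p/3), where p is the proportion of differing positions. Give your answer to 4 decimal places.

Mismatches occur at site 7 (G/U), site 8 (C/A), site 12 (A/C).
p = 3/18 = 0.166667.
d = −0.75 · ln(1 − (4/3)·0.166667) = −0.75 · ln(0.777777) = −0.75 · (-0.251315) = 0.1885.

0.1885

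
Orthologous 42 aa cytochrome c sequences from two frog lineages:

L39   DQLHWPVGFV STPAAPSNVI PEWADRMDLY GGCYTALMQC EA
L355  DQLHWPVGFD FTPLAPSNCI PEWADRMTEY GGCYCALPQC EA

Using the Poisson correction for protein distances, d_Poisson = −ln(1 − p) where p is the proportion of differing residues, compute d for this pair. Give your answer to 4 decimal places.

Differing sites — 10:V/D; 11:S/F; 14:A/L; 19:V/C; 28:D/T; 29:L/E; 35:T/C; 38:M/P.
p = 8/42 = 0.190476.
d = −ln(1 − 0.190476) = −ln(0.809524) = 0.2113.

0.2113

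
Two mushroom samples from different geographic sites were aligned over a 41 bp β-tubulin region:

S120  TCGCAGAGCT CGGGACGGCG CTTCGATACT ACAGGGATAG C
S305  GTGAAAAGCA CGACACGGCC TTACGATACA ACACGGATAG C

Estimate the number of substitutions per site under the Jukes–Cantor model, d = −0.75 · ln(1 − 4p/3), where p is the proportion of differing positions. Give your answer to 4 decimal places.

0.3710

Differing sites — 1:T/G; 2:C/T; 4:C/A; 6:G/A; 10:T/A; 13:G/A; 14:G/C; 20:G/C; 21:C/T; 23:T/A; 30:T/A; 34:G/C.
p = 12/41 = 0.292683.
d = −0.75 · ln(1 − (4/3)·0.292683) = −0.75 · ln(0.609756) = −0.75 · (-0.494696) = 0.3710.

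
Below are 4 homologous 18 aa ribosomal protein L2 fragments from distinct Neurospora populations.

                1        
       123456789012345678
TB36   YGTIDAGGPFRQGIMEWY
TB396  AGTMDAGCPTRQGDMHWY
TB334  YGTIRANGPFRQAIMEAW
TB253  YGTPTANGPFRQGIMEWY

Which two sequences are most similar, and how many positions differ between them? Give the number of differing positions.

3

Pairwise Hamming distances:
  TB36 vs TB396: 6
  TB36 vs TB334: 5
  TB36 vs TB253: 3
  TB396 vs TB334: 11
  TB396 vs TB253: 8
  TB334 vs TB253: 5
The smallest is 3, between TB36 and TB253.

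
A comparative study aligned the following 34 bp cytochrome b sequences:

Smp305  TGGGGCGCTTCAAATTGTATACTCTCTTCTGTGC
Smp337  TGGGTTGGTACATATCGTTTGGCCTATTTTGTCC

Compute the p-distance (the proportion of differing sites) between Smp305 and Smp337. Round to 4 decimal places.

Differing sites — 5:G/T; 6:C/T; 8:C/G; 10:T/A; 13:A/T; 16:T/C; 19:A/T; 21:A/G; 22:C/G; 23:T/C; 26:C/A; 29:C/T; 33:G/C.
There are 13 differences over 34 sites, so p = 13/34 = 0.3824.

0.3824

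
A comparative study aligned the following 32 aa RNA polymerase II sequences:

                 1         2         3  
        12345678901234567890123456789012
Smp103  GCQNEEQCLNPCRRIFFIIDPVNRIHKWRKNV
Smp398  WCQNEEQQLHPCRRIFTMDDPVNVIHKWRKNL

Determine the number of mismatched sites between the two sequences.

8

Differing sites — 1:G/W; 8:C/Q; 10:N/H; 17:F/T; 18:I/M; 19:I/D; 24:R/V; 32:V/L.
That gives 8 mismatches out of 32 aligned sites, so the Hamming distance is 8.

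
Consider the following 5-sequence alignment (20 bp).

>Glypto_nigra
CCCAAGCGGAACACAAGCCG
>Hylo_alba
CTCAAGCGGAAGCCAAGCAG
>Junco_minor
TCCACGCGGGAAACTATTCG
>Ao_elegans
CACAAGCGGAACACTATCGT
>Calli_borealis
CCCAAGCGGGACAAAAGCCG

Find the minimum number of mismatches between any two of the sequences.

2

Pairwise Hamming distances:
  Glypto_nigra vs Hylo_alba: 4
  Glypto_nigra vs Junco_minor: 7
  Glypto_nigra vs Ao_elegans: 5
  Glypto_nigra vs Calli_borealis: 2
  Hylo_alba vs Junco_minor: 10
  Hylo_alba vs Ao_elegans: 7
  Hylo_alba vs Calli_borealis: 6
  Junco_minor vs Ao_elegans: 8
  Junco_minor vs Calli_borealis: 7
  Ao_elegans vs Calli_borealis: 7
The smallest is 2, between Glypto_nigra and Calli_borealis.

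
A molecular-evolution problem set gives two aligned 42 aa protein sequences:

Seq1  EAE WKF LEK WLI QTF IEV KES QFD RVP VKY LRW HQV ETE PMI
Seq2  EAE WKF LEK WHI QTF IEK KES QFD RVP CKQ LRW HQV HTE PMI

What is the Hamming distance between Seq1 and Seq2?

5

Mismatches occur at site 11 (L→H), site 18 (V→K), site 28 (V→C), site 30 (Y→Q), site 37 (E→H).
That gives 5 mismatches out of 42 aligned sites, so the Hamming distance is 5.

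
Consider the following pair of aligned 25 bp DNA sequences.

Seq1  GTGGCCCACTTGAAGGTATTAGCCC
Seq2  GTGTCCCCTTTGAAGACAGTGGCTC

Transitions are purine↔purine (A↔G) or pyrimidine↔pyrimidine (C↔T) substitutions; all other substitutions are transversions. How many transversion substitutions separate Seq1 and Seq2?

3

Mismatches occur at site 4 (G/T, transversion), site 8 (A/C, transversion), site 9 (C/T, transition), site 16 (G/A, transition), site 17 (T/C, transition), site 19 (T/G, transversion), site 21 (A/G, transition), site 24 (C/T, transition).
Of the 8 differences, 5 transitions and 3 transversions, so the answer is 3.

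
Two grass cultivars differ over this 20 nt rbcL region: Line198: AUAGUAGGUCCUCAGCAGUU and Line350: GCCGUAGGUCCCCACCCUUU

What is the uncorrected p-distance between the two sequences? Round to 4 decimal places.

Differing sites — 1:A/G; 2:U/C; 3:A/C; 12:U/C; 15:G/C; 17:A/C; 18:G/U.
There are 7 differences over 20 sites, so p = 7/20 = 0.3500.

0.3500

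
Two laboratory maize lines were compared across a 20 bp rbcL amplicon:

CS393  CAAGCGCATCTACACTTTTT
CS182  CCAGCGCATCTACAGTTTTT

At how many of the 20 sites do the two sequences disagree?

2

The sequences differ at positions 2 (A/C), 15 (C/G).
That gives 2 mismatches out of 20 aligned sites, so the Hamming distance is 2.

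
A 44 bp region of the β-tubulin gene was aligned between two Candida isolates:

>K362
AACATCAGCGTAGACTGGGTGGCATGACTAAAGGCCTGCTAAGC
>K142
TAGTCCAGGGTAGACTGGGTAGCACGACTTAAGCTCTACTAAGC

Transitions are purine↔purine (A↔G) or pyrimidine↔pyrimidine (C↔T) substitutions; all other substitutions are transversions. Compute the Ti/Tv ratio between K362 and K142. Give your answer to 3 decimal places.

Differing sites — 1:A/T (Tv); 3:C/G (Tv); 4:A/T (Tv); 5:T/C (Ti); 9:C/G (Tv); 21:G/A (Ti); 25:T/C (Ti); 30:A/T (Tv); 34:G/C (Tv); 35:C/T (Ti); 38:G/A (Ti).
Of the 11 differences, 5 transitions and 6 transversions, so Ti/Tv = 5/6 = 0.833.

0.833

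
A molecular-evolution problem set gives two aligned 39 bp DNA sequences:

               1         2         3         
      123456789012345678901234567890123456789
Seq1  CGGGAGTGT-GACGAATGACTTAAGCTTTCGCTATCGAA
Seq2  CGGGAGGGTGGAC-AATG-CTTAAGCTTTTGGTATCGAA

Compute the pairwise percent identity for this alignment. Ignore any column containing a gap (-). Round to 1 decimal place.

Excluding the 3 gap columns leaves 36 comparable sites.
Differing sites — 7:T/G; 30:C/T; 32:C/G.
33 of the 36 comparable sites match, so the percent identity is 33/36 × 100 = 91.7%.

91.7%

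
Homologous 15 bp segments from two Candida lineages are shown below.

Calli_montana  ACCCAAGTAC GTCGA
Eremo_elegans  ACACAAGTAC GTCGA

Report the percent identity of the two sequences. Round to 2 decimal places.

93.33%

A single mismatch occurs at site 3 (C↔A).
14 of the 15 sites match, so the percent identity is 14/15 × 100 = 93.33%.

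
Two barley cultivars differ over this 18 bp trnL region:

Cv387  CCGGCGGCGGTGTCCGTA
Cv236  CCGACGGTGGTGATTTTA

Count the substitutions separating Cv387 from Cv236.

6

The sequences differ at positions 4 (G/A), 8 (C/T), 13 (T/A), 14 (C/T), 15 (C/T), 16 (G/T).
That gives 6 mismatches out of 18 aligned sites, so the Hamming distance is 6.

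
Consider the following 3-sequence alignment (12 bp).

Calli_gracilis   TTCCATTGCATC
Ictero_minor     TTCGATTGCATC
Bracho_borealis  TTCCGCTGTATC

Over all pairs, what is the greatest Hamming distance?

4

Pairwise Hamming distances:
  Calli_gracilis vs Ictero_minor: 1
  Calli_gracilis vs Bracho_borealis: 3
  Ictero_minor vs Bracho_borealis: 4
The largest is 4, between Ictero_minor and Bracho_borealis.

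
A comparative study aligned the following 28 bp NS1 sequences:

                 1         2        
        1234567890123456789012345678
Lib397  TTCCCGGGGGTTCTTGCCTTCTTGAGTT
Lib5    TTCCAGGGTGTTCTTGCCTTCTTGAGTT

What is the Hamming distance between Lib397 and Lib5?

2

The sequences differ at positions 5 (C/A), 9 (G/T).
That gives 2 mismatches out of 28 aligned sites, so the Hamming distance is 2.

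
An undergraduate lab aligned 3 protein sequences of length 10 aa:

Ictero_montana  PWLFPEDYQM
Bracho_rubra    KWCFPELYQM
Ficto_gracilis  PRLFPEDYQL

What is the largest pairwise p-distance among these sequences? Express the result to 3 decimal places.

0.500

Pairwise Hamming distances:
  Ictero_montana vs Bracho_rubra: 3
  Ictero_montana vs Ficto_gracilis: 2
  Bracho_rubra vs Ficto_gracilis: 5
The largest is 5 mismatches, between Bracho_rubra and Ficto_gracilis; p = 5/10 = 0.500.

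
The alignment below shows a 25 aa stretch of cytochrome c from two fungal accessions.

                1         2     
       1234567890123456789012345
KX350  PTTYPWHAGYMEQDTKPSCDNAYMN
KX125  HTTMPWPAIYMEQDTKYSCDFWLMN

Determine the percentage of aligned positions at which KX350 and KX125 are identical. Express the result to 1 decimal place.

68.0%

The sequences differ at positions 1 (P/H), 4 (Y/M), 7 (H/P), 9 (G/I), 17 (P/Y), 21 (N/F), 22 (A/W), 23 (Y/L).
17 of the 25 sites match, so the percent identity is 17/25 × 100 = 68.0%.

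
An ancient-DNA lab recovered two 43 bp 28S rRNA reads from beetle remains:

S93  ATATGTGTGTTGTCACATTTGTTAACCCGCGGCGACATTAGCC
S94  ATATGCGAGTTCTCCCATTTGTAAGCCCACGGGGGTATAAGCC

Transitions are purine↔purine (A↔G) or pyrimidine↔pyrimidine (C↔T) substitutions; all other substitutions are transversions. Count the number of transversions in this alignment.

6

Differing sites — 6:T/C (Ti); 8:T/A (Tv); 12:G/C (Tv); 15:A/C (Tv); 23:T/A (Tv); 25:A/G (Ti); 29:G/A (Ti); 33:C/G (Tv); 35:A/G (Ti); 36:C/T (Ti); 39:T/A (Tv).
Of the 11 differences, 5 transitions and 6 transversions, so the answer is 6.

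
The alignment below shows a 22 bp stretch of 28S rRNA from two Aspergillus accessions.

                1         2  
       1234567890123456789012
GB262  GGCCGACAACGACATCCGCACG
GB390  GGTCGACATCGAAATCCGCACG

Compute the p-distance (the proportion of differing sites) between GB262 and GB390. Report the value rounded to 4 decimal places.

0.1364

Mismatches occur at site 3 (C→T), site 9 (A→T), site 13 (C→A).
There are 3 differences over 22 sites, so p = 3/22 = 0.1364.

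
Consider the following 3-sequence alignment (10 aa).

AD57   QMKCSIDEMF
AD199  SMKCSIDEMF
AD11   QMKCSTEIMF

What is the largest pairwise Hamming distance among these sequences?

4

Pairwise Hamming distances:
  AD57 vs AD199: 1
  AD57 vs AD11: 3
  AD199 vs AD11: 4
The largest is 4, between AD199 and AD11.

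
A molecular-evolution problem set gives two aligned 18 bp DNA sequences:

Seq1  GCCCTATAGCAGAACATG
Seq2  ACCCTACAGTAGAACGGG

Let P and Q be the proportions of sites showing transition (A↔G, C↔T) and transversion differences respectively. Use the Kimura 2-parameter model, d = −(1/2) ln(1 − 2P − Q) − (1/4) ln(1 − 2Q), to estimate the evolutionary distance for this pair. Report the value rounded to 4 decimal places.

The sequences differ at positions 1 (G/A, transition), 7 (T/C, transition), 10 (C/T, transition), 16 (A/G, transition), 17 (T/G, transversion).
Of the 5 differences, 4 transitions and 1 transversion over 18 sites: P = 4/18 = 0.222222, Q = 1/18 = 0.055556.
d = −0.5·ln(0.500000) − 0.25·ln(0.888888) = −0.5·(-0.693147) − 0.25·(-0.117784) = 0.3760.

0.3760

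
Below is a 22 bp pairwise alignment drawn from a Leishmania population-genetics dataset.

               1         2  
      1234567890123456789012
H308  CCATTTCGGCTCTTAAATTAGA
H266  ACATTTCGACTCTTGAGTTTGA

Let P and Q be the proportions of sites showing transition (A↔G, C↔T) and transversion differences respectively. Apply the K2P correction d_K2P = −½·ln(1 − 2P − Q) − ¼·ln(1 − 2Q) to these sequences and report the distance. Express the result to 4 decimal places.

Mismatches occur at site 1 (C↔A, transversion), site 9 (G↔A, transition), site 15 (A↔G, transition), site 17 (A↔G, transition), site 20 (A↔T, transversion).
Of the 5 differences, 3 transitions and 2 transversions over 22 sites: P = 3/22 = 0.136364, Q = 2/22 = 0.090909.
d = −0.5·ln(0.636363) − 0.25·ln(0.818182) = −0.5·(-0.451986) − 0.25·(-0.200670) = 0.2762.

0.2762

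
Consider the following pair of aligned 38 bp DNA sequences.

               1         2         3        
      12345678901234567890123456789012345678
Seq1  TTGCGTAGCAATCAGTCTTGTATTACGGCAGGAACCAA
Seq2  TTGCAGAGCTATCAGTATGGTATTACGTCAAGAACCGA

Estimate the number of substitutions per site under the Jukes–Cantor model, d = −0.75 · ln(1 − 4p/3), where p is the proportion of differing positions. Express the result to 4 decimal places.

0.2471

The sequences differ at positions 5 (G/A), 6 (T/G), 10 (A/T), 17 (C/A), 19 (T/G), 28 (G/T), 31 (G/A), 37 (A/G).
p = 8/38 = 0.210526.
d = −0.75 · ln(1 − (4/3)·0.210526) = −0.75 · ln(0.719299) = −0.75 · (-0.329478) = 0.2471.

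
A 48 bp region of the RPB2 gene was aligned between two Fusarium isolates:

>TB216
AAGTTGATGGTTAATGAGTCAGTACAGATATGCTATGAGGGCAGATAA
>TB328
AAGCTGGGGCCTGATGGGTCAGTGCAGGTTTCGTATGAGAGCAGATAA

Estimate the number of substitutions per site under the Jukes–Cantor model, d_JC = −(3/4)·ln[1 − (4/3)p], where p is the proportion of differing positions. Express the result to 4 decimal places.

0.3360

Mismatches occur at site 4 (T→C), site 7 (A→G), site 8 (T→G), site 10 (G→C), site 11 (T→C), site 13 (A→G), site 17 (A→G), site 24 (A→G), site 28 (A→G), site 30 (A→T), site 32 (G→C), site 33 (C→G), site 40 (G→A).
p = 13/48 = 0.270833.
d = −0.75 · ln(1 − (4/3)·0.270833) = −0.75 · ln(0.638889) = −0.75 · (-0.448025) = 0.3360.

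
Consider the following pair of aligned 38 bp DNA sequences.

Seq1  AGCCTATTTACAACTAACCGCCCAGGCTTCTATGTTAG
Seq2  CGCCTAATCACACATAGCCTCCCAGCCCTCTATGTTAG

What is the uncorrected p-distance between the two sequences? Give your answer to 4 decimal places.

Differing sites — 1:A/C; 7:T/A; 9:T/C; 13:A/C; 14:C/A; 17:A/G; 20:G/T; 26:G/C; 28:T/C.
There are 9 differences over 38 sites, so p = 9/38 = 0.2368.

0.2368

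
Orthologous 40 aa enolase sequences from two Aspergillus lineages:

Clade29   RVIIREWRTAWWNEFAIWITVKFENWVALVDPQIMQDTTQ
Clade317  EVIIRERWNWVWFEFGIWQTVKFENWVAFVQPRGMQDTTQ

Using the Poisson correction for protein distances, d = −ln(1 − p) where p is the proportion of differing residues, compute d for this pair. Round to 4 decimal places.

Mismatches occur at site 1 (R→E), site 7 (W→R), site 8 (R→W), site 9 (T→N), site 10 (A→W), site 11 (W→V), site 13 (N→F), site 16 (A→G), site 19 (I→Q), site 29 (L→F), site 31 (D→Q), site 33 (Q→R), site 34 (I→G).
p = 13/40 = 0.325000.
d = −ln(1 − 0.325000) = −ln(0.675000) = 0.3930.

0.3930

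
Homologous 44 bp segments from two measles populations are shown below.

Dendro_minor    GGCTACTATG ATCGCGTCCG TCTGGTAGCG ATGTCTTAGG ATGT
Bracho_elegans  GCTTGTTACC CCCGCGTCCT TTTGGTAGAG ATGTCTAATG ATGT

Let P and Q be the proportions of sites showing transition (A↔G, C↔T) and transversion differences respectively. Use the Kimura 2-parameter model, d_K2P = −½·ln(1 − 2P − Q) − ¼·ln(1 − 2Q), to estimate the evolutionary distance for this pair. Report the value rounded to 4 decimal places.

0.3784

Differing sites — 2:G/C (Tv); 3:C/T (Ti); 5:A/G (Ti); 6:C/T (Ti); 9:T/C (Ti); 10:G/C (Tv); 11:A/C (Tv); 12:T/C (Ti); 20:G/T (Tv); 22:C/T (Ti); 29:C/A (Tv); 37:T/A (Tv); 39:G/T (Tv).
Of the 13 differences, 6 transitions and 7 transversions over 44 sites: P = 6/44 = 0.136364, Q = 7/44 = 0.159091.
d = −0.5·ln(0.568181) − 0.25·ln(0.681818) = −0.5·(-0.565315) − 0.25·(-0.382993) = 0.3784.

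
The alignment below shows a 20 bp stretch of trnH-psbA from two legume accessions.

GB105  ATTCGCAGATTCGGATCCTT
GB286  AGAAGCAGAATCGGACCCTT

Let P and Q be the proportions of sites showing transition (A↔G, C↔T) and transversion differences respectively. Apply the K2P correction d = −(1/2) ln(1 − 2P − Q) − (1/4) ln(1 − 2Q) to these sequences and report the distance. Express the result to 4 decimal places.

The sequences differ at positions 2 (T/G, transversion), 3 (T/A, transversion), 4 (C/A, transversion), 10 (T/A, transversion), 16 (T/C, transition).
Of the 5 differences, 1 transition and 4 transversions over 20 sites: P = 1/20 = 0.050000, Q = 4/20 = 0.200000.
d = −0.5·ln(0.700000) − 0.25·ln(0.600000) = −0.5·(-0.356675) − 0.25·(-0.510826) = 0.3060.

0.3060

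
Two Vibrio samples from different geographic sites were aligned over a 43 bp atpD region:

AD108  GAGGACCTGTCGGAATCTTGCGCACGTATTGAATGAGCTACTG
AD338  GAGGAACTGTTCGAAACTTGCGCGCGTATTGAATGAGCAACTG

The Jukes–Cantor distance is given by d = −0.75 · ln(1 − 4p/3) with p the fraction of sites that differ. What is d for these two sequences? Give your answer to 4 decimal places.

0.1544

Differing sites — 6:C/A; 11:C/T; 12:G/C; 16:T/A; 24:A/G; 39:T/A.
p = 6/43 = 0.139535.
d = −0.75 · ln(1 − (4/3)·0.139535) = −0.75 · ln(0.813953) = −0.75 · (-0.205853) = 0.1544.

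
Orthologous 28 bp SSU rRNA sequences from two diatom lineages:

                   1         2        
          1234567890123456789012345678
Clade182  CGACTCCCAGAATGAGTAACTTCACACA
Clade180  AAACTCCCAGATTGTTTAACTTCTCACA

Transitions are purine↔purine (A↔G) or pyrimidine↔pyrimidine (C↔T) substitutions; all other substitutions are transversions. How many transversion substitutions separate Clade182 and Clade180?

5

Mismatches occur at site 1 (C↔A, transversion), site 2 (G↔A, transition), site 12 (A↔T, transversion), site 15 (A↔T, transversion), site 16 (G↔T, transversion), site 24 (A↔T, transversion).
Of the 6 differences, 1 transition and 5 transversions, so the answer is 5.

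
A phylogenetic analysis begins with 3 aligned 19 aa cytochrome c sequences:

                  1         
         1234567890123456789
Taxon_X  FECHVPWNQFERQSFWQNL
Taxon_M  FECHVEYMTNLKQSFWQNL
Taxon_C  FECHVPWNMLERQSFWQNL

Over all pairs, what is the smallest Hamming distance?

Pairwise Hamming distances:
  Taxon_X vs Taxon_M: 7
  Taxon_X vs Taxon_C: 2
  Taxon_M vs Taxon_C: 7
The smallest is 2, between Taxon_X and Taxon_C.

2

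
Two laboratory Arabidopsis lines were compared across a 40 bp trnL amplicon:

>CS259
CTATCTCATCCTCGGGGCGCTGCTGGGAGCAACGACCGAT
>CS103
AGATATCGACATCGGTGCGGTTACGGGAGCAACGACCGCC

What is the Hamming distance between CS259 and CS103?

13

The sequences differ at positions 1 (C/A), 2 (T/G), 5 (C/A), 8 (A/G), 9 (T/A), 11 (C/A), 16 (G/T), 20 (C/G), 22 (G/T), 23 (C/A), 24 (T/C), 39 (A/C), 40 (T/C).
That gives 13 mismatches out of 40 aligned sites, so the Hamming distance is 13.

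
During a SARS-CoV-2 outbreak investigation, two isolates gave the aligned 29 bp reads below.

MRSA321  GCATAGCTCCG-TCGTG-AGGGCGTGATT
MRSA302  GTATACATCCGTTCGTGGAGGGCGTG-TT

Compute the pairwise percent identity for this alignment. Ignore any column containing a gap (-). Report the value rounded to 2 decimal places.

88.46%

Excluding the 3 gap columns leaves 26 comparable sites.
Mismatches occur at site 2 (C→T), site 6 (G→C), site 7 (C→A).
23 of the 26 comparable sites match, so the percent identity is 23/26 × 100 = 88.46%.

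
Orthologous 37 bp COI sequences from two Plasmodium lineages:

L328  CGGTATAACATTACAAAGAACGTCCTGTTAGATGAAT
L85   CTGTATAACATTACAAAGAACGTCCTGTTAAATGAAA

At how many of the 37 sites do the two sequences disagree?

Differing sites — 2:G/T; 31:G/A; 37:T/A.
That gives 3 mismatches out of 37 aligned sites, so the Hamming distance is 3.

3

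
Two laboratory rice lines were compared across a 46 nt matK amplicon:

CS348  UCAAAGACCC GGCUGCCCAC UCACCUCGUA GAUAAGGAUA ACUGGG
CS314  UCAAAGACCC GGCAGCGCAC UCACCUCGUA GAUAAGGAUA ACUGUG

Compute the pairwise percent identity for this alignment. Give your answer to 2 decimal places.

Differing sites — 14:U/A; 17:C/G; 45:G/U.
43 of the 46 sites match, so the percent identity is 43/46 × 100 = 93.48%.

93.48%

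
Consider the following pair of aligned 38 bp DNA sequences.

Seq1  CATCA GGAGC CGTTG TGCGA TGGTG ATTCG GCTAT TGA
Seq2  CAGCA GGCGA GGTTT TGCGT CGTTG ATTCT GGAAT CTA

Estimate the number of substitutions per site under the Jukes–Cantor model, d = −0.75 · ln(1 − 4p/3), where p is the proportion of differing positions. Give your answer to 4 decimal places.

Mismatches occur at site 3 (T→G), site 8 (A→C), site 10 (C→A), site 11 (C→G), site 15 (G→T), site 20 (A→T), site 21 (T→C), site 23 (G→T), site 30 (G→T), site 32 (C→G), site 33 (T→A), site 36 (T→C), site 37 (G→T).
p = 13/38 = 0.342105.
d = −0.75 · ln(1 − (4/3)·0.342105) = −0.75 · ln(0.543860) = −0.75 · (-0.609063) = 0.4568.

0.4568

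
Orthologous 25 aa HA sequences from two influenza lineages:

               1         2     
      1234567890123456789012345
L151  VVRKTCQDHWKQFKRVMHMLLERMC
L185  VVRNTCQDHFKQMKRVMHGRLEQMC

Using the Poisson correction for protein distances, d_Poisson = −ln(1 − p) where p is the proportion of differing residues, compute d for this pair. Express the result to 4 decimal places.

Mismatches occur at site 4 (K↔N), site 10 (W↔F), site 13 (F↔M), site 19 (M↔G), site 20 (L↔R), site 23 (R↔Q).
p = 6/25 = 0.240000.
d = −ln(1 − 0.240000) = −ln(0.760000) = 0.2744.

0.2744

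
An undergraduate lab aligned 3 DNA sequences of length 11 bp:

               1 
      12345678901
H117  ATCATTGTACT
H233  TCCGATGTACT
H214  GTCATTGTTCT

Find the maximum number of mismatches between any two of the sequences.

5

Pairwise Hamming distances:
  H117 vs H233: 4
  H117 vs H214: 2
  H233 vs H214: 5
The largest is 5, between H233 and H214.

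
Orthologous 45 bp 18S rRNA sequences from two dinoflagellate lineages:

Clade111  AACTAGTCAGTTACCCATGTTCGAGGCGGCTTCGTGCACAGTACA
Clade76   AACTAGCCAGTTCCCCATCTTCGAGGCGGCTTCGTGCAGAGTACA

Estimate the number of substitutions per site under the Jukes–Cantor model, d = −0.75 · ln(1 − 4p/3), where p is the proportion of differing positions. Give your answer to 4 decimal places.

0.0946

Mismatches occur at site 7 (T/C), site 13 (A/C), site 19 (G/C), site 39 (C/G).
p = 4/45 = 0.088889.
d = −0.75 · ln(1 − (4/3)·0.088889) = −0.75 · ln(0.881481) = −0.75 · (-0.126152) = 0.0946.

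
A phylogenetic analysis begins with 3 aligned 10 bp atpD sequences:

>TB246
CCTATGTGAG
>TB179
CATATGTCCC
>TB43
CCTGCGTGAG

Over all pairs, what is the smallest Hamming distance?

2

Pairwise Hamming distances:
  TB246 vs TB179: 4
  TB246 vs TB43: 2
  TB179 vs TB43: 6
The smallest is 2, between TB246 and TB43.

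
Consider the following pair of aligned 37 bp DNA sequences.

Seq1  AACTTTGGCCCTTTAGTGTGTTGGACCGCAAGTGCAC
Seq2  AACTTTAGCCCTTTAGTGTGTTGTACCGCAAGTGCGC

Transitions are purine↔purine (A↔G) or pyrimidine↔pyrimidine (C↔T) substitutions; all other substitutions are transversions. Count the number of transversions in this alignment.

1

The sequences differ at positions 7 (G/A, transition), 24 (G/T, transversion), 36 (A/G, transition).
Of the 3 differences, 2 transitions and 1 transversion, so the answer is 1.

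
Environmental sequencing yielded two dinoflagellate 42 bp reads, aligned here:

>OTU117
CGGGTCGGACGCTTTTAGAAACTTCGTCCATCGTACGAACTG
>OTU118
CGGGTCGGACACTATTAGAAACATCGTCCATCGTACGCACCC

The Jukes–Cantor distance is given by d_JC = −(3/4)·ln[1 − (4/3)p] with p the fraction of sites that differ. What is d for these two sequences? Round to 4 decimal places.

The sequences differ at positions 11 (G/A), 14 (T/A), 23 (T/A), 38 (A/C), 41 (T/C), 42 (G/C).
p = 6/42 = 0.142857.
d = −0.75 · ln(1 − (4/3)·0.142857) = −0.75 · ln(0.809524) = −0.75 · (-0.211309) = 0.1585.

0.1585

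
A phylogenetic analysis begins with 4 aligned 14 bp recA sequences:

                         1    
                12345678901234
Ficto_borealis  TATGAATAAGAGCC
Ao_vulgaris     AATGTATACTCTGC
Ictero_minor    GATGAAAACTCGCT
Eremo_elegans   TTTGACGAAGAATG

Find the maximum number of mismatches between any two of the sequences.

11

Pairwise Hamming distances:
  Ficto_borealis vs Ao_vulgaris: 7
  Ficto_borealis vs Ictero_minor: 6
  Ficto_borealis vs Eremo_elegans: 6
  Ao_vulgaris vs Ictero_minor: 6
  Ao_vulgaris vs Eremo_elegans: 11
  Ictero_minor vs Eremo_elegans: 10
The largest is 11, between Ao_vulgaris and Eremo_elegans.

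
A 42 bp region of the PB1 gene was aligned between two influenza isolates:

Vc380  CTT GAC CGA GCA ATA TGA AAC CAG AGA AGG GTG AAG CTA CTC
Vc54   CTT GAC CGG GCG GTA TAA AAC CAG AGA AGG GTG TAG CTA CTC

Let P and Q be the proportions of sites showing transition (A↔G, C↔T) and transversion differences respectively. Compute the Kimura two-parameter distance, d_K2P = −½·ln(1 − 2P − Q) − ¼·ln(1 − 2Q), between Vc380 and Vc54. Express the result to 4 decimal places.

Mismatches occur at site 9 (A→G, transition), site 12 (A→G, transition), site 13 (A→G, transition), site 17 (G→A, transition), site 34 (A→T, transversion).
Of the 5 differences, 4 transitions and 1 transversion over 42 sites: P = 4/42 = 0.095238, Q = 1/42 = 0.023810.
d = −0.5·ln(0.785714) − 0.25·ln(0.952380) = −0.5·(-0.241162) − 0.25·(-0.048791) = 0.1328.

0.1328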